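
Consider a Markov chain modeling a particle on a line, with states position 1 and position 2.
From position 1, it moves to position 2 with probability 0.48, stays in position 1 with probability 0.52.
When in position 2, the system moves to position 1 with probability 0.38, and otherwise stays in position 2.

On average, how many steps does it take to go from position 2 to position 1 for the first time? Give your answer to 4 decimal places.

2.6316

Let t(s) be the expected number of steps to first reach position 1 from state s, with t(position 1) = 0. Conditioning on the first step:
t(position 2) = 1 + 0.62·t(position 2)
Solving: t(position 2) = 2.6316.
Expected steps from position 2 to position 1: 2.6316.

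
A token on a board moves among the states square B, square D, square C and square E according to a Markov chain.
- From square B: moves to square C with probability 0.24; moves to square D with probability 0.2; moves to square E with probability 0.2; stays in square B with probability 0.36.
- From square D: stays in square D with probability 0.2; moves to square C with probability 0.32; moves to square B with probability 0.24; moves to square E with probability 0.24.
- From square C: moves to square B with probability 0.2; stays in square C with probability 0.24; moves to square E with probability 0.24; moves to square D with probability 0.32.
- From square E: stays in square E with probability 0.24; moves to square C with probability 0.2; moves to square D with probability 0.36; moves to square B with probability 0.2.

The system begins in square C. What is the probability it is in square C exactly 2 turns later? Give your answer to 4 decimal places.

0.2560

Propagate the distribution vector 2 turns from square C.
After 0 turns: (0.0000, 0.0000, 1.0000, 0.0000)
After 1 turn: (0.2000, 0.3200, 0.2400, 0.2400)
After 2 turns: (0.2448, 0.2672, 0.2560, 0.2320)
P(in square C after 2 turns) = 0.2560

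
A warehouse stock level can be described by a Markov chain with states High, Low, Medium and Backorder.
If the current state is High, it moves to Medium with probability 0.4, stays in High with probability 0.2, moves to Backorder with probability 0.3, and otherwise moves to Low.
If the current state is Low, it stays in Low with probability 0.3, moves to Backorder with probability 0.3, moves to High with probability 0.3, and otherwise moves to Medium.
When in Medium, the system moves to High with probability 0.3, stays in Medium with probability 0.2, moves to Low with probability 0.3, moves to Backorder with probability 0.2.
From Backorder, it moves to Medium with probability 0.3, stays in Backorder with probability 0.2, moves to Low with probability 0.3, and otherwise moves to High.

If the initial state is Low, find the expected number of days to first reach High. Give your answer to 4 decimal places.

Let t(s) be the expected number of days to first reach High from state s, with t(High) = 0. Conditioning on the first day:
t(Low) = 1 + 0.3·t(Low) + 0.1·t(Medium) + 0.3·t(Backorder)
t(Medium) = 1 + 0.3·t(Low) + 0.2·t(Medium) + 0.2·t(Backorder)
t(Backorder) = 1 + 0.3·t(Low) + 0.3·t(Medium) + 0.2·t(Backorder)
Solving: t(Low) = 3.6462, t(Medium) = 3.6101, t(Backorder) = 3.9711.
Expected days from Low to High: 3.6462.

3.6462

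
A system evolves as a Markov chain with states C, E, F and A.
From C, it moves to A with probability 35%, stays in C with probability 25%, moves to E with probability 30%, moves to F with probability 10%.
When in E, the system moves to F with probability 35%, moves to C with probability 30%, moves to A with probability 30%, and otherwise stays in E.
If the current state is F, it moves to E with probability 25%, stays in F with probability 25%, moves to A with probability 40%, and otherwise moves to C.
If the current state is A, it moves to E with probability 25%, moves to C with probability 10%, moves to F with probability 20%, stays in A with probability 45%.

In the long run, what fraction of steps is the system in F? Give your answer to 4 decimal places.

0.2268

Let the stationary distribution be π with π = πP and π_1 + π_2 + π_3 + π_4 = 1.
π_1 = 0.25·π_1 + 0.3·π_2 + 0.1·π_3 + 0.1·π_4
π_2 = 0.3·π_1 + 0.05·π_2 + 0.25·π_3 + 0.25·π_4
π_3 = 0.1·π_1 + 0.35·π_2 + 0.25·π_3 + 0.2·π_4
Solving with the normalization constraint gives π = (0.1683, 0.2153, 0.2268, 0.3895).
So the stationary probability of F is 0.2268.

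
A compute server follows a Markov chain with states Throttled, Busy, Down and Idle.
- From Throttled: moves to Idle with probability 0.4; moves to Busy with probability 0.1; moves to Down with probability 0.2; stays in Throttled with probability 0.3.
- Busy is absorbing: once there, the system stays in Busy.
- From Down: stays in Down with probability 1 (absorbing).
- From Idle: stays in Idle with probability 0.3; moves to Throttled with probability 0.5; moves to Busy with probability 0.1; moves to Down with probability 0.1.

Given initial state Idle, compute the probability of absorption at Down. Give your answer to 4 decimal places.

Let h(s) be the probability of absorption at Down starting from transient state s. Then h(Down) = 1 and h(Busy) = 0. By first-step analysis:
h(Throttled) = 0.3·h(Throttled) + 0.1·0 + 0.2·1 + 0.4·h(Idle)
h(Idle) = 0.5·h(Throttled) + 0.1·0 + 0.1·1 + 0.3·h(Idle)
Solving: h(Throttled) = 0.6207, h(Idle) = 0.5862.
Starting from Idle, the probability is 0.5862.

0.5862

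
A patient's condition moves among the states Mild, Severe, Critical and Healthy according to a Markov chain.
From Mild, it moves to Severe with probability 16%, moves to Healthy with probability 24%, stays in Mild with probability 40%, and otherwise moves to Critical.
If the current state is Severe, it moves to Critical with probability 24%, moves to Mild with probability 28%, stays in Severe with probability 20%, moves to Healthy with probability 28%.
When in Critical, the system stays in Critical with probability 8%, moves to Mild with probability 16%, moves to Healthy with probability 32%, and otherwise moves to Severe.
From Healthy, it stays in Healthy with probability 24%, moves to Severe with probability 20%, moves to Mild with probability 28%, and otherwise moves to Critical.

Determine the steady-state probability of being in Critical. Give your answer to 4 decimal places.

Let the stationary distribution be π with π = πP and π_1 + π_2 + π_3 + π_4 = 1.
π_1 = 0.4·π_1 + 0.28·π_2 + 0.16·π_3 + 0.28·π_4
π_2 = 0.16·π_1 + 0.2·π_2 + 0.44·π_3 + 0.2·π_4
π_3 = 0.2·π_1 + 0.24·π_2 + 0.08·π_3 + 0.28·π_4
Solving with the normalization constraint gives π = (0.2901, 0.2379, 0.2061, 0.2660).
So the stationary probability of Critical is 0.2061.

0.2061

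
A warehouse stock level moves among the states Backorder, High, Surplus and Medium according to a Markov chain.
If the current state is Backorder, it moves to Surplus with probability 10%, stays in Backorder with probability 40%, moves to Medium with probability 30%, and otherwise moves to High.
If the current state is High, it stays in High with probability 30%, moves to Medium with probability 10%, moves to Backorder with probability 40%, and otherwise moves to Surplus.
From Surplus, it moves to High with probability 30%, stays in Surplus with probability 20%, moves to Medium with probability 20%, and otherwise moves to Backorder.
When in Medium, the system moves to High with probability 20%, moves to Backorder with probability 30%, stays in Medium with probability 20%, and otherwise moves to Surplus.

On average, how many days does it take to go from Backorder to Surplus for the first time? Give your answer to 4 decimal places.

Let t(s) be the expected number of days to first reach Surplus from state s, with t(Surplus) = 0. Conditioning on the first day:
t(Backorder) = 1 + 0.4·t(Backorder) + 0.2·t(High) + 0.3·t(Medium)
t(High) = 1 + 0.4·t(Backorder) + 0.3·t(High) + 0.1·t(Medium)
t(Medium) = 1 + 0.3·t(Backorder) + 0.2·t(High) + 0.2·t(Medium)
Solving: t(Backorder) = 5.9281, t(High) = 5.5090, t(Medium) = 4.8503.
Expected days from Backorder to Surplus: 5.9281.

5.9281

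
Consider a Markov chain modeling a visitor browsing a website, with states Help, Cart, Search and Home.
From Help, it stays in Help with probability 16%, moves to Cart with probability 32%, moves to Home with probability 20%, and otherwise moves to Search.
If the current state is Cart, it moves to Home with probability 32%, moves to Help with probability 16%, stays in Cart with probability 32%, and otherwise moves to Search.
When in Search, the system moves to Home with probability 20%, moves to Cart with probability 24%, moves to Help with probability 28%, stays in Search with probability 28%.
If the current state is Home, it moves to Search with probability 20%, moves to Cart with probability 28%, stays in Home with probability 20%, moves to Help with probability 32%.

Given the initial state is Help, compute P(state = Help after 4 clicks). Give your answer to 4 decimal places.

0.2272

Propagate the distribution vector 4 clicks from Help.
After 0 clicks: (1.0000, 0.0000, 0.0000, 0.0000)
After 1 click: (0.1600, 0.3200, 0.3200, 0.2000)
After 2 clicks: (0.2304, 0.2864, 0.2448, 0.2384)
After 3 clicks: (0.2275, 0.2909, 0.2472, 0.2344)
After 4 clicks: (0.2272, 0.2908, 0.2471, 0.2349)
P(in Help after 4 clicks) = 0.2272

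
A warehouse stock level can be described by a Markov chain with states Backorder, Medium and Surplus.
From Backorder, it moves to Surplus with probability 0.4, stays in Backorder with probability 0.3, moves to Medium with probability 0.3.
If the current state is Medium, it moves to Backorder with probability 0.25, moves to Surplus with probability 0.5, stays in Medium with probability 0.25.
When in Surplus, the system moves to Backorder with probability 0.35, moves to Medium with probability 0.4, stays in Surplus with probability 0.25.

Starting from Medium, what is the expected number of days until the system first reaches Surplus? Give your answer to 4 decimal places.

2.1111

Let t(s) be the expected number of days to first reach Surplus from state s, with t(Surplus) = 0. Conditioning on the first day:
t(Backorder) = 1 + 0.3·t(Backorder) + 0.3·t(Medium)
t(Medium) = 1 + 0.25·t(Backorder) + 0.25·t(Medium)
Solving: t(Backorder) = 2.3333, t(Medium) = 2.1111.
Expected days from Medium to Surplus: 2.1111.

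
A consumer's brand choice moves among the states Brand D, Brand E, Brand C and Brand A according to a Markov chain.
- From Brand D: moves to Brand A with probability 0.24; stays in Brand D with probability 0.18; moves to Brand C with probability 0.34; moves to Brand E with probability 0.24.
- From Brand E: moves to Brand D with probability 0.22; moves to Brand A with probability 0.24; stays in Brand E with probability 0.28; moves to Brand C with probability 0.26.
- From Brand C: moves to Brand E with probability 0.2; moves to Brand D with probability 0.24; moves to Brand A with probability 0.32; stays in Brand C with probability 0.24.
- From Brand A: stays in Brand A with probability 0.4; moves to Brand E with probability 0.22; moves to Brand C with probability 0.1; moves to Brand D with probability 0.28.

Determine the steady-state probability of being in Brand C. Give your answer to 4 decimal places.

0.2250

Let the stationary distribution be π with π = πP and π_1 + π_2 + π_3 + π_4 = 1.
π_1 = 0.18·π_1 + 0.22·π_2 + 0.24·π_3 + 0.28·π_4
π_2 = 0.24·π_1 + 0.28·π_2 + 0.2·π_3 + 0.22·π_4
π_3 = 0.34·π_1 + 0.26·π_2 + 0.24·π_3 + 0.1·π_4
Solving with the normalization constraint gives π = (0.2336, 0.2342, 0.2250, 0.3071).
So the stationary probability of Brand C is 0.2250.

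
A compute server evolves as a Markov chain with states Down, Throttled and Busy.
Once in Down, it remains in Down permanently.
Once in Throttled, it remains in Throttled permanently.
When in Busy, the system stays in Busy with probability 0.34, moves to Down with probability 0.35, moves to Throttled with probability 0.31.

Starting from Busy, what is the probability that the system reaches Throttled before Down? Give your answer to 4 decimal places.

0.4697

Let h(s) be the probability of absorption at Throttled starting from transient state s. Then h(Throttled) = 1 and h(Down) = 0. By first-step analysis:
h(Busy) = 0.35·0 + 0.31·1 + 0.34·h(Busy)
Solving: h(Busy) = 0.4697.
Starting from Busy, the probability is 0.4697.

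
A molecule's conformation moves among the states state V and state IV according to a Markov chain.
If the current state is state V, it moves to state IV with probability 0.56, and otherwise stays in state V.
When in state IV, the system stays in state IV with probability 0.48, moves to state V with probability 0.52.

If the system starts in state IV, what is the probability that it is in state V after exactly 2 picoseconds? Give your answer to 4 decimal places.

0.4784

Sum over the intermediate state after 1 picosecond:
P = P(state IV→state V)·P(state V→state V) + P(state IV→state IV)·P(state IV→state V)
  = 0.52×0.44 + 0.48×0.52
  = 0.2288 + 0.2496 = 0.4784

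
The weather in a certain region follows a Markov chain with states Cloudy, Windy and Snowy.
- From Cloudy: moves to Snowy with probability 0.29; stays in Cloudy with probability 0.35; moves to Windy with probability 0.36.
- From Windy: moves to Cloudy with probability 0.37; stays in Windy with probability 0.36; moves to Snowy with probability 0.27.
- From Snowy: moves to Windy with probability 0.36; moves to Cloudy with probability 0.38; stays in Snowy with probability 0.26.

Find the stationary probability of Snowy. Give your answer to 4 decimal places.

Let the stationary distribution be π with π = πP and π_1 + π_2 + π_3 = 1.
π_1 = 0.35·π_1 + 0.37·π_2 + 0.38·π_3
π_2 = 0.36·π_1 + 0.36·π_2 + 0.36·π_3
Solving with the normalization constraint gives π = (0.3654, 0.3600, 0.2746).
So the stationary probability of Snowy is 0.2746.

0.2746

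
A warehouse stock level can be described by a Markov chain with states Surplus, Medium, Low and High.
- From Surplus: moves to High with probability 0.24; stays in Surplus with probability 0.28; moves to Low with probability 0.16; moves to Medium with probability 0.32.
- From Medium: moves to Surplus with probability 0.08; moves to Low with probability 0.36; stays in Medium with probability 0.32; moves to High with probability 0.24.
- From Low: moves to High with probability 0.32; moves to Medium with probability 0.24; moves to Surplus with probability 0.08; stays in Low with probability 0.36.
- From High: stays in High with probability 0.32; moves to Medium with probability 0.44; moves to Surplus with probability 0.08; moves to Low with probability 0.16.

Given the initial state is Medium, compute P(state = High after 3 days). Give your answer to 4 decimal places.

Propagate the distribution vector 3 days from Medium.
After 0 days: (0.0000, 1.0000, 0.0000, 0.0000)
After 1 day: (0.0800, 0.3200, 0.3600, 0.2400)
After 2 days: (0.0960, 0.3200, 0.2960, 0.2880)
After 3 days: (0.0992, 0.3309, 0.2832, 0.2867)
P(in High after 3 days) = 0.2867

0.2867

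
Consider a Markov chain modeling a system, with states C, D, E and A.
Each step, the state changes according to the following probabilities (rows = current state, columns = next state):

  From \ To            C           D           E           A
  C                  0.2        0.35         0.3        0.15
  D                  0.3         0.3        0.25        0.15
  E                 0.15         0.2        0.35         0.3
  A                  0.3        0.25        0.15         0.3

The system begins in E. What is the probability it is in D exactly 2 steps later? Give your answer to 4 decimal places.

Propagate the distribution vector 2 steps from E.
After 0 steps: (0.0000, 0.0000, 1.0000, 0.0000)
After 1 step: (0.1500, 0.2000, 0.3500, 0.3000)
After 2 steps: (0.2325, 0.2575, 0.2625, 0.2475)
P(in D after 2 steps) = 0.2575

0.2575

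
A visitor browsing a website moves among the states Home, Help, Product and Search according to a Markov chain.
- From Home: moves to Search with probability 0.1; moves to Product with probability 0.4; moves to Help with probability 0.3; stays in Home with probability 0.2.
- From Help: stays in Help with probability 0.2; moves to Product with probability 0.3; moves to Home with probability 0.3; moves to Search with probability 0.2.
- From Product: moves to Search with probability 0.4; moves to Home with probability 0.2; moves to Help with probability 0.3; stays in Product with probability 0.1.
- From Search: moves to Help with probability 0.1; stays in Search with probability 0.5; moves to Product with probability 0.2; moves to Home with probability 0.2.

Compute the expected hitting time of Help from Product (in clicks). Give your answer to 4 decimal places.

4.4554

Let t(s) be the expected number of clicks to first reach Help from state s, with t(Help) = 0. Conditioning on the first click:
t(Home) = 1 + 0.2·t(Home) + 0.4·t(Product) + 0.1·t(Search)
t(Product) = 1 + 0.2·t(Home) + 0.1·t(Product) + 0.4·t(Search)
t(Search) = 1 + 0.2·t(Home) + 0.2·t(Product) + 0.5·t(Search)
Solving: t(Home) = 4.1584, t(Product) = 4.4554, t(Search) = 5.4455.
Expected clicks from Product to Help: 4.4554.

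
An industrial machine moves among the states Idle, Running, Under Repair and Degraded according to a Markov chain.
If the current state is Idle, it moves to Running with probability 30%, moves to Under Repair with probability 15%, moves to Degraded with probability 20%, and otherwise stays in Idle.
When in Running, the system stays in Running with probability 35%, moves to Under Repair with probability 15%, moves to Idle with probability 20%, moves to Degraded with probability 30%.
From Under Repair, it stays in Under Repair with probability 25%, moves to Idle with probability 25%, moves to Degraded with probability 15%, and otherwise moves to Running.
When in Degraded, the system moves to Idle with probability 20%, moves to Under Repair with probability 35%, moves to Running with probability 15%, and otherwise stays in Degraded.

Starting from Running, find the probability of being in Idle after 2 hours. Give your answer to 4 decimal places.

0.2375

Propagate the distribution vector 2 hours from Running.
After 0 hours: (0.0000, 1.0000, 0.0000, 0.0000)
After 1 hour: (0.2000, 0.3500, 0.1500, 0.3000)
After 2 hours: (0.2375, 0.2800, 0.2250, 0.2575)
P(in Idle after 2 hours) = 0.2375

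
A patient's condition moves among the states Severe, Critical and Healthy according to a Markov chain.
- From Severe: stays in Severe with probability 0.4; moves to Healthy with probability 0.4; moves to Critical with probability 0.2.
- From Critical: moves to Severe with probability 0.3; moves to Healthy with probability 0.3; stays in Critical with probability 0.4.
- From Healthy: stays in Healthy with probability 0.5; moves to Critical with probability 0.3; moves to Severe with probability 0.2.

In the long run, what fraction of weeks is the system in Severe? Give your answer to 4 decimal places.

0.2877

Let the stationary distribution be π with π = πP and π_1 + π_2 + π_3 = 1.
π_1 = 0.4·π_1 + 0.3·π_2 + 0.2·π_3
π_2 = 0.2·π_1 + 0.4·π_2 + 0.3·π_3
Solving with the normalization constraint gives π = (0.2877, 0.3014, 0.4110).
So the stationary probability of Severe is 0.2877.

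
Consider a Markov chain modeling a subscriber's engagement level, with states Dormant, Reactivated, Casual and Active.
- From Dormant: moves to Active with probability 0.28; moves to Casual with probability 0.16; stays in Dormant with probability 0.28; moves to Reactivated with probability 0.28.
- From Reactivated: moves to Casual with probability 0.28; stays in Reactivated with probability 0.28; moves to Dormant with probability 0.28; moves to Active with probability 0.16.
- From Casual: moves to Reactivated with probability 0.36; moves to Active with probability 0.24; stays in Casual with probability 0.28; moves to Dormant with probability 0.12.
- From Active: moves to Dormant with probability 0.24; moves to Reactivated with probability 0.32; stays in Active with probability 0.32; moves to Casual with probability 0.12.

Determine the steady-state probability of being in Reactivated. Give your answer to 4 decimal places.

0.3068

Let the stationary distribution be π with π = πP and π_1 + π_2 + π_3 + π_4 = 1.
π_1 = 0.28·π_1 + 0.28·π_2 + 0.12·π_3 + 0.24·π_4
π_2 = 0.28·π_1 + 0.28·π_2 + 0.36·π_3 + 0.32·π_4
π_3 = 0.16·π_1 + 0.28·π_2 + 0.28·π_3 + 0.12·π_4
Solving with the normalization constraint gives π = (0.2362, 0.3068, 0.2125, 0.2445).
So the stationary probability of Reactivated is 0.3068.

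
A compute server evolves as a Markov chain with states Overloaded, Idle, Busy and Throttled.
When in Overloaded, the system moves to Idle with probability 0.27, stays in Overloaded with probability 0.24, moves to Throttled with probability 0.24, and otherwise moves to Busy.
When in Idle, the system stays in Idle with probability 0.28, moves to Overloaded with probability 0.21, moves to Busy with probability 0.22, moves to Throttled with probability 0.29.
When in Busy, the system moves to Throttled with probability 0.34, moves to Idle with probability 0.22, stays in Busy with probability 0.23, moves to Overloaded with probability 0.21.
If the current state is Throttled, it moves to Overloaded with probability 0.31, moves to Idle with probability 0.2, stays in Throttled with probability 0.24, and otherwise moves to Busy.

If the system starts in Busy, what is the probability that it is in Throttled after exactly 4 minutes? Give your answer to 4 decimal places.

0.2759

Propagate the distribution vector 4 minutes from Busy.
After 0 minutes: (0.0000, 0.0000, 1.0000, 0.0000)
After 1 minute: (0.2100, 0.2200, 0.2300, 0.3400)
After 2 minutes: (0.2503, 0.2369, 0.2388, 0.2740)
After 3 minutes: (0.2449, 0.2412, 0.2381, 0.2757)
After 4 minutes: (0.2449, 0.2412, 0.2380, 0.2759)
P(in Throttled after 4 minutes) = 0.2759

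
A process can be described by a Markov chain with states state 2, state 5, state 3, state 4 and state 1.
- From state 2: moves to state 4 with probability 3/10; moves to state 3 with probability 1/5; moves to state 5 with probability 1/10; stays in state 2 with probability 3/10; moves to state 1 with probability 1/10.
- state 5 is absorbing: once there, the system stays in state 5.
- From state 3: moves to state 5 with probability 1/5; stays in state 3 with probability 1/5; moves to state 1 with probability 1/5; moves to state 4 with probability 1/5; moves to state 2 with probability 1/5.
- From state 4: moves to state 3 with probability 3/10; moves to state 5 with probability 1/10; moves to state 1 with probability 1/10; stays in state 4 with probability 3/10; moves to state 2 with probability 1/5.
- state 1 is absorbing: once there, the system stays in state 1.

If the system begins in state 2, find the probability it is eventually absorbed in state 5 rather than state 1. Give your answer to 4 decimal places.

Let h(s) be the probability of absorption at state 5 starting from transient state s. Then h(state 5) = 1 and h(state 1) = 0. By first-step analysis:
h(state 2) = 0.3·h(state 2) + 0.1·1 + 0.2·h(state 3) + 0.3·h(state 4) + 0.1·0
h(state 3) = 0.2·h(state 2) + 0.2·1 + 0.2·h(state 3) + 0.2·h(state 4) + 0.2·0
h(state 4) = 0.2·h(state 2) + 0.1·1 + 0.3·h(state 3) + 0.3·h(state 4) + 0.1·0
Solving: h(state 2) = 0.5000, h(state 3) = 0.5000, h(state 4) = 0.5000.
Starting from state 2, the probability is 0.5000.

0.5000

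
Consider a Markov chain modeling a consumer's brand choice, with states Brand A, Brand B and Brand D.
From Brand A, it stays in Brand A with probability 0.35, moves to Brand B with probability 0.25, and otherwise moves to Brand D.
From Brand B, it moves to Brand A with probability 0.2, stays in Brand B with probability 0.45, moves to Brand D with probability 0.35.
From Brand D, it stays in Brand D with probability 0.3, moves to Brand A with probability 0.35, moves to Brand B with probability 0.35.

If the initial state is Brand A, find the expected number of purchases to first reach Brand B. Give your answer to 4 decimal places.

Let t(s) be the expected number of purchases to first reach Brand B from state s, with t(Brand B) = 0. Conditioning on the first purchase:
t(Brand A) = 1 + 0.35·t(Brand A) + 0.4·t(Brand D)
t(Brand D) = 1 + 0.35·t(Brand A) + 0.3·t(Brand D)
Solving: t(Brand A) = 3.4921, t(Brand D) = 3.1746.
Expected purchases from Brand A to Brand B: 3.4921.

3.4921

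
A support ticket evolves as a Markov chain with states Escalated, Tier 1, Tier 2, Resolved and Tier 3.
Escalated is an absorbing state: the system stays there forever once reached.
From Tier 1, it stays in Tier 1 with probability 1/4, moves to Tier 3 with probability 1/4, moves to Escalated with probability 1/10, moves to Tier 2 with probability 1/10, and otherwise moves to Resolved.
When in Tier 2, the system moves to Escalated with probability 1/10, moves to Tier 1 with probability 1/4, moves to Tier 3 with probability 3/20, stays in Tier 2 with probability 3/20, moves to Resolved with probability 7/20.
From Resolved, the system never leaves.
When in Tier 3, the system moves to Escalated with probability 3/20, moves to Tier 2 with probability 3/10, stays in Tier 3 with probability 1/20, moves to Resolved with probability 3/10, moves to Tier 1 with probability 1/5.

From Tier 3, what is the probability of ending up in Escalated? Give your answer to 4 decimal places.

0.2911

Let h(s) be the probability of absorption at Escalated starting from transient state s. Then h(Escalated) = 1 and h(Resolved) = 0. By first-step analysis:
h(Tier 1) = 0.1·1 + 0.25·h(Tier 1) + 0.1·h(Tier 2) + 0.3·0 + 0.25·h(Tier 3)
h(Tier 2) = 0.1·1 + 0.25·h(Tier 1) + 0.15·h(Tier 2) + 0.35·0 + 0.15·h(Tier 3)
h(Tier 3) = 0.15·1 + 0.2·h(Tier 1) + 0.3·h(Tier 2) + 0.3·0 + 0.05·h(Tier 3)
Solving: h(Tier 1) = 0.2632, h(Tier 2) = 0.2464, h(Tier 3) = 0.2911.
Starting from Tier 3, the probability is 0.2911.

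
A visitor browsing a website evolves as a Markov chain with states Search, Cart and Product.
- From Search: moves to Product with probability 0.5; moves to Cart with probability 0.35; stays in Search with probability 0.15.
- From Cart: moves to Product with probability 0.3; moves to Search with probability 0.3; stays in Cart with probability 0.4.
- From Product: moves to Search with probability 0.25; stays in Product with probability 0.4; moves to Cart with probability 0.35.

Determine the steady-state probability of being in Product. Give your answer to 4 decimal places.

0.3876

Let the stationary distribution be π with π = πP and π_1 + π_2 + π_3 = 1.
π_1 = 0.15·π_1 + 0.3·π_2 + 0.25·π_3
π_2 = 0.35·π_1 + 0.4·π_2 + 0.35·π_3
Solving with the normalization constraint gives π = (0.2440, 0.3684, 0.3876).
So the stationary probability of Product is 0.3876.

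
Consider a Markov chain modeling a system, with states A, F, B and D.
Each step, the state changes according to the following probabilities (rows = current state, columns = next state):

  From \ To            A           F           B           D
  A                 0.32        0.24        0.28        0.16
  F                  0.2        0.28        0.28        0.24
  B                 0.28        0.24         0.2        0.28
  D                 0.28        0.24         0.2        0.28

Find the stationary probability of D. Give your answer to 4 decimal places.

Let the stationary distribution be π with π = πP and π_1 + π_2 + π_3 + π_4 = 1.
π_1 = 0.32·π_1 + 0.2·π_2 + 0.28·π_3 + 0.28·π_4
π_2 = 0.24·π_1 + 0.28·π_2 + 0.24·π_3 + 0.24·π_4
π_3 = 0.28·π_1 + 0.28·π_2 + 0.2·π_3 + 0.2·π_4
Solving with the normalization constraint gives π = (0.2708, 0.2500, 0.2417, 0.2375).
So the stationary probability of D is 0.2375.

0.2375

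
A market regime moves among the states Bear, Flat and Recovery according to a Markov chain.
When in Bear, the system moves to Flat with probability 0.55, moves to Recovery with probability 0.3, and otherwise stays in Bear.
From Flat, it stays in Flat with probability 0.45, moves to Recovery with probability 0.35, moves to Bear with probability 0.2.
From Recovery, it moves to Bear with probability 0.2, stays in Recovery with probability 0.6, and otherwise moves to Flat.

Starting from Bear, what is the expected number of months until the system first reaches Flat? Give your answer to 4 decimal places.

2.5000

Let t(s) be the expected number of months to first reach Flat from state s, with t(Flat) = 0. Conditioning on the first month:
t(Bear) = 1 + 0.15·t(Bear) + 0.3·t(Recovery)
t(Recovery) = 1 + 0.2·t(Bear) + 0.6·t(Recovery)
Solving: t(Bear) = 2.5000, t(Recovery) = 3.7500.
Expected months from Bear to Flat: 2.5000.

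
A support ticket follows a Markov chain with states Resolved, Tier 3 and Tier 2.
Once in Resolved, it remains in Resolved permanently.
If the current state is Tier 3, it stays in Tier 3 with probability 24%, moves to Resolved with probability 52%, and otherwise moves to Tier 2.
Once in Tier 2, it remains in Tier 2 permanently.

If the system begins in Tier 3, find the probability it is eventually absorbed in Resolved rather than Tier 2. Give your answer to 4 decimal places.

0.6842

Let h(s) be the probability of absorption at Resolved starting from transient state s. Then h(Resolved) = 1 and h(Tier 2) = 0. By first-step analysis:
h(Tier 3) = 0.52·1 + 0.24·h(Tier 3) + 0.24·0
Solving: h(Tier 3) = 0.6842.
Starting from Tier 3, the probability is 0.6842.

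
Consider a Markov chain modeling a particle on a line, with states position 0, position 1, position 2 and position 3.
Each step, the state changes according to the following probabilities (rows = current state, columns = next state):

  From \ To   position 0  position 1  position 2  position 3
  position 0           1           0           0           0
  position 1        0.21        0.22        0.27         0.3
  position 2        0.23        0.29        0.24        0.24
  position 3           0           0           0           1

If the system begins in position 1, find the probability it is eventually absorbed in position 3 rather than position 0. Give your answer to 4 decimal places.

Let h(s) be the probability of absorption at position 3 starting from transient state s. Then h(position 3) = 1 and h(position 0) = 0. By first-step analysis:
h(position 1) = 0.21·0 + 0.22·h(position 1) + 0.27·h(position 2) + 0.3·1
h(position 2) = 0.23·0 + 0.29·h(position 1) + 0.24·h(position 2) + 0.24·1
Solving: h(position 1) = 0.5691, h(position 2) = 0.5329.
Starting from position 1, the probability is 0.5691.

0.5691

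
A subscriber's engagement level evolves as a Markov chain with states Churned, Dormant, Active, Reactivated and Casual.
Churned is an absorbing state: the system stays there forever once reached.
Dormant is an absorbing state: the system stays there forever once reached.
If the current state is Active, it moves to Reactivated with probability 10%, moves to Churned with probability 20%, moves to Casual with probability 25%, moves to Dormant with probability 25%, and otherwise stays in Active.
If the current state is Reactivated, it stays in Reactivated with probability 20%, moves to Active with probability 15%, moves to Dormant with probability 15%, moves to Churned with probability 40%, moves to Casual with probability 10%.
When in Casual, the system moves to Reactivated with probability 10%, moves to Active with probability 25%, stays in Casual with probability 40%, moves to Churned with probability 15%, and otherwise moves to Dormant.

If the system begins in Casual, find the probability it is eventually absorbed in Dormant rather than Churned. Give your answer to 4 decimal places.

Let h(s) be the probability of absorption at Dormant starting from transient state s. Then h(Dormant) = 1 and h(Churned) = 0. By first-step analysis:
h(Active) = 0.2·0 + 0.25·1 + 0.2·h(Active) + 0.1·h(Reactivated) + 0.25·h(Casual)
h(Reactivated) = 0.4·0 + 0.15·1 + 0.15·h(Active) + 0.2·h(Reactivated) + 0.1·h(Casual)
h(Casual) = 0.15·0 + 0.1·1 + 0.25·h(Active) + 0.1·h(Reactivated) + 0.4·h(Casual)
Solving: h(Active) = 0.4867, h(Reactivated) = 0.3319, h(Casual) = 0.4248.
Starting from Casual, the probability is 0.4248.

0.4248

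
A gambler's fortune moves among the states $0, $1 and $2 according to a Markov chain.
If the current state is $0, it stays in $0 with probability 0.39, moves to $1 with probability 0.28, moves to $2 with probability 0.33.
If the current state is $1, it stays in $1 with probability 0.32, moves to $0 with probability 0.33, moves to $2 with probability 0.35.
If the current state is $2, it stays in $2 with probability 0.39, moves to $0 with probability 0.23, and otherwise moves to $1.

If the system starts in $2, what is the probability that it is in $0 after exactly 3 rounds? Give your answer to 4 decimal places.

Propagate the distribution vector 3 rounds from $2.
After 0 rounds: (0.0000, 0.0000, 1.0000)
After 1 round: (0.2300, 0.3800, 0.3900)
After 2 rounds: (0.3048, 0.3342, 0.3610)
After 3 rounds: (0.3122, 0.3295, 0.3583)
P(in $0 after 3 rounds) = 0.3122

0.3122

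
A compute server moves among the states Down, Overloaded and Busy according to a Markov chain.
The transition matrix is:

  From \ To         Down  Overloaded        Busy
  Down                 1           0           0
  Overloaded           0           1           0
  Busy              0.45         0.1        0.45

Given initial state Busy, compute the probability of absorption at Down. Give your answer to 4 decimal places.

Let h(s) be the probability of absorption at Down starting from transient state s. Then h(Down) = 1 and h(Overloaded) = 0. By first-step analysis:
h(Busy) = 0.45·1 + 0.1·0 + 0.45·h(Busy)
Solving: h(Busy) = 0.8182.
Starting from Busy, the probability is 0.8182.

0.8182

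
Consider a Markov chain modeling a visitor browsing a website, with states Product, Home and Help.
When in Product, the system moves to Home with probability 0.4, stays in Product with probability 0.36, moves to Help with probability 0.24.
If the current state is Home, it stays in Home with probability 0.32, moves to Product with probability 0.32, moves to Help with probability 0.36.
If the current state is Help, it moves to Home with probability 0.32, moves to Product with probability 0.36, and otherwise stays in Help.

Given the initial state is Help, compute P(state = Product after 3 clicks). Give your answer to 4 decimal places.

0.3460

Propagate the distribution vector 3 clicks from Help.
After 0 clicks: (0.0000, 0.0000, 1.0000)
After 1 click: (0.3600, 0.3200, 0.3200)
After 2 clicks: (0.3472, 0.3488, 0.3040)
After 3 clicks: (0.3460, 0.3478, 0.3062)
P(in Product after 3 clicks) = 0.3460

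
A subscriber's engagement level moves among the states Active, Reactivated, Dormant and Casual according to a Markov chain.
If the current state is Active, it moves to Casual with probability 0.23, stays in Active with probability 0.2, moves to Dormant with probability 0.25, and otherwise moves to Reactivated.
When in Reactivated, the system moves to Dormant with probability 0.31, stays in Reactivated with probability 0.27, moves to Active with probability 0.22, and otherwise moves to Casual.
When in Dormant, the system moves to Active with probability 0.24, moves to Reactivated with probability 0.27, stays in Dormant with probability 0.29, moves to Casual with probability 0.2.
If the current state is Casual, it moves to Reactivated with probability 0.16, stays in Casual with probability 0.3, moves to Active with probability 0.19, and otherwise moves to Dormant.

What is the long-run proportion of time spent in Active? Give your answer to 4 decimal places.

Let the stationary distribution be π with π = πP and π_1 + π_2 + π_3 + π_4 = 1.
π_1 = 0.2·π_1 + 0.22·π_2 + 0.24·π_3 + 0.19·π_4
π_2 = 0.32·π_1 + 0.27·π_2 + 0.27·π_3 + 0.16·π_4
π_3 = 0.25·π_1 + 0.31·π_2 + 0.29·π_3 + 0.35·π_4
Solving with the normalization constraint gives π = (0.2148, 0.2555, 0.3003, 0.2294).
So the stationary probability of Active is 0.2148.

0.2148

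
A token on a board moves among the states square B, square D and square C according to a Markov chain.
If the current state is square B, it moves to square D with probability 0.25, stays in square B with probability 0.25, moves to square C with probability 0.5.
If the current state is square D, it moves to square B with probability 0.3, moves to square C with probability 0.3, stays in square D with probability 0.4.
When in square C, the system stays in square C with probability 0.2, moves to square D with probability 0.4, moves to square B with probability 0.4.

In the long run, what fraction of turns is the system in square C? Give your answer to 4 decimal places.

0.3304

Let the stationary distribution be π with π = πP and π_1 + π_2 + π_3 = 1.
π_1 = 0.25·π_1 + 0.3·π_2 + 0.4·π_3
π_2 = 0.25·π_1 + 0.4·π_2 + 0.4·π_3
Solving with the normalization constraint gives π = (0.3172, 0.3524, 0.3304).
So the stationary probability of square C is 0.3304.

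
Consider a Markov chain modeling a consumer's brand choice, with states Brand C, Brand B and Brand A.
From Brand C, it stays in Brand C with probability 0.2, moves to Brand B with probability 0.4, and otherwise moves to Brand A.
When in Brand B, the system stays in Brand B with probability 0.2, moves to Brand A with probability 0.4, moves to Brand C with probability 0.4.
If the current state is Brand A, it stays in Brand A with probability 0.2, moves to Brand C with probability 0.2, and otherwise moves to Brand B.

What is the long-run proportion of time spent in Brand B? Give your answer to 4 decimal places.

0.3889

Let the stationary distribution be π with π = πP and π_1 + π_2 + π_3 = 1.
π_1 = 0.2·π_1 + 0.4·π_2 + 0.2·π_3
π_2 = 0.4·π_1 + 0.2·π_2 + 0.6·π_3
Solving with the normalization constraint gives π = (0.2778, 0.3889, 0.3333).
So the stationary probability of Brand B is 0.3889.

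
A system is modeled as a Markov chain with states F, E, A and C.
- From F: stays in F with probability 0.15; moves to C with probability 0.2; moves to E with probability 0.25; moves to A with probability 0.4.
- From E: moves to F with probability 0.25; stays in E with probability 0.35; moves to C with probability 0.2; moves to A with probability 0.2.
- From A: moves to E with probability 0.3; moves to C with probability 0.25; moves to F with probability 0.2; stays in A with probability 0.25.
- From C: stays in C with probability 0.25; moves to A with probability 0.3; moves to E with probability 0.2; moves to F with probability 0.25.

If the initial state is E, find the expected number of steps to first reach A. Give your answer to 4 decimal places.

3.7522

Let t(s) be the expected number of steps to first reach A from state s, with t(A) = 0. Conditioning on the first step:
t(F) = 1 + 0.15·t(F) + 0.25·t(E) + 0.2·t(C)
t(E) = 1 + 0.25·t(F) + 0.35·t(E) + 0.2·t(C)
t(C) = 1 + 0.25·t(F) + 0.2·t(E) + 0.25·t(C)
Solving: t(F) = 3.0700, t(E) = 3.7522, t(C) = 3.3573.
Expected steps from E to A: 3.7522.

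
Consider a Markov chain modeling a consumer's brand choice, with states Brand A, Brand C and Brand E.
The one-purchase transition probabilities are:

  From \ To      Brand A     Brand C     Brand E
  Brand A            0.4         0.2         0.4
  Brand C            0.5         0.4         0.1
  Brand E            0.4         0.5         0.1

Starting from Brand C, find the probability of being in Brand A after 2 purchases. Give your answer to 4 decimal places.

0.4400

Sum over the intermediate state after 1 purchase:
P = P(Brand C→Brand A)·P(Brand A→Brand A) + P(Brand C→Brand C)·P(Brand C→Brand A) + P(Brand C→Brand E)·P(Brand E→Brand A)
  = 0.5×0.4 + 0.4×0.5 + 0.1×0.4
  = 0.2000 + 0.2000 + 0.0400 = 0.4400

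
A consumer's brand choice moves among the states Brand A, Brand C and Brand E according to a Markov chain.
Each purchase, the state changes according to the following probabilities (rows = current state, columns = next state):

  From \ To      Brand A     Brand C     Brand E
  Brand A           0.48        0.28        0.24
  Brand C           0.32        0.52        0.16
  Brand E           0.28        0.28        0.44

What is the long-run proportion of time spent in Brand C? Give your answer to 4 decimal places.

0.3684

Let the stationary distribution be π with π = πP and π_1 + π_2 + π_3 = 1.
π_1 = 0.48·π_1 + 0.32·π_2 + 0.28·π_3
π_2 = 0.28·π_1 + 0.52·π_2 + 0.28·π_3
Solving with the normalization constraint gives π = (0.3684, 0.3684, 0.2632).
So the stationary probability of Brand C is 0.3684.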